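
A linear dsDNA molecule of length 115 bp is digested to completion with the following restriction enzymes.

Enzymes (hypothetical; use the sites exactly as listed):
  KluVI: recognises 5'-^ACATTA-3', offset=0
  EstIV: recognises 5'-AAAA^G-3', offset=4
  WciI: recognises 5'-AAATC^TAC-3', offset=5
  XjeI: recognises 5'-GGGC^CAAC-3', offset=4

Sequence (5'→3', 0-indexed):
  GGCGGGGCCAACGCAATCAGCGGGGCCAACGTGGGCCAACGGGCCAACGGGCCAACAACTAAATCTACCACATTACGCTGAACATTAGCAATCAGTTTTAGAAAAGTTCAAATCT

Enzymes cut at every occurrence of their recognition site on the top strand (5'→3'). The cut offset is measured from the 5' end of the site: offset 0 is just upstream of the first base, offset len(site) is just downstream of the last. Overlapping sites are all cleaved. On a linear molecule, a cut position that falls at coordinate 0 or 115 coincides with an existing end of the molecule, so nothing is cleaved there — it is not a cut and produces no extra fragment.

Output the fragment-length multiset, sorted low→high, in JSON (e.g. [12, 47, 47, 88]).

[4,8,8,8,10,10,12,13,18,24]

Per-enzyme occurrences:
  KluVI ACATTA/0: at [69, 81] ⇒ [69, 81]
  EstIV AAAAG/4: at [101] ⇒ [105]
  WciI AAATCTAC/5: at [60] ⇒ [65]
  XjeI GGGCCAAC/4: at [4, 22, 32, 40, 48] ⇒ [8, 26, 36, 44, 52]

Pooled cuts: [8, 26, 36, 44, 52, 65, 69, 81, 105]

Fragment lengths:
  [0,8): 8 bp
  [8,26): 18 bp
  [26,36): 10 bp
  [36,44): 8 bp
  [44,52): 8 bp
  [52,65): 13 bp
  [65,69): 4 bp
  [69,81): 12 bp
  [81,105): 24 bp
  [105,115): 10 bp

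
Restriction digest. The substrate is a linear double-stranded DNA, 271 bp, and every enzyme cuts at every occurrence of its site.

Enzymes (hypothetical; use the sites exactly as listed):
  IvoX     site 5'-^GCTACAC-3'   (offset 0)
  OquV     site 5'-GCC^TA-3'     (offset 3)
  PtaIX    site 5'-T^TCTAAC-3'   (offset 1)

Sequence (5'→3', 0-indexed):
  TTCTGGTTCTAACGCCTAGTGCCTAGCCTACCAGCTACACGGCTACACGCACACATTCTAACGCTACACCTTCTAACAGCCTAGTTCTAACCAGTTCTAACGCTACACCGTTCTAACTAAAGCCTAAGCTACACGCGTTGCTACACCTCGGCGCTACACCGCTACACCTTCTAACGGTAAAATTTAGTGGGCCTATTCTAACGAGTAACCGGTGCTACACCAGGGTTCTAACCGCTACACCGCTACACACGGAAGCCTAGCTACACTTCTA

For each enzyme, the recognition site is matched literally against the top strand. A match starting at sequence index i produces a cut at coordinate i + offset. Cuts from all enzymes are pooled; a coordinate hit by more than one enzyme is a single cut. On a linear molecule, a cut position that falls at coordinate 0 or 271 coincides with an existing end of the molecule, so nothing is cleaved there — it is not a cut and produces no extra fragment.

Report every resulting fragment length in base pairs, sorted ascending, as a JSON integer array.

Per-enzyme occurrences:
  IvoX GCTACAC/0: at [33, 41, 62, 101, 127, 139, 152, 160, 213, 233, 241, 259] ⇒ [33, 41, 62, 101, 127, 139, 152, 160, 213, 233, 241, 259]
  OquV GCCTA/3: at [13, 20, 25, 78, 121, 190, 254] ⇒ [16, 23, 28, 81, 124, 193, 257]
  PtaIX TTCTAAC/1: at [6, 55, 70, 84, 94, 110, 168, 195, 225] ⇒ [7, 56, 71, 85, 95, 111, 169, 196, 226]

Pooled cuts: [7, 16, 23, 28, 33, 41, 56, 62, 71, 81, 85, 95, 101, 111, 124, 127, 139, 152, 160, 169, 193, 196, 213, 226, 233, 241, 257, 259]

Fragments:
  [0,7): 7 bp
  [7,16): 9 bp
  [16,23): 7 bp
  [23,28): 5 bp
  [28,33): 5 bp
  [33,41): 8 bp
  [41,56): 15 bp
  [56,62): 6 bp
  [62,71): 9 bp
  [71,81): 10 bp
  [81,85): 4 bp
  [85,95): 10 bp
  [95,101): 6 bp
  [101,111): 10 bp
  [111,124): 13 bp
  [124,127): 3 bp
  [127,139): 12 bp
  [139,152): 13 bp
  [152,160): 8 bp
  [160,169): 9 bp
  [169,193): 24 bp
  [193,196): 3 bp
  [196,213): 17 bp
  [213,226): 13 bp
  [226,233): 7 bp
  [233,241): 8 bp
  [241,257): 16 bp
  [257,259): 2 bp
  [259,271): 12 bp

[2,3,3,4,5,5,6,6,7,7,7,8,8,8,9,9,9,10,10,10,12,12,13,13,13,15,16,17,24]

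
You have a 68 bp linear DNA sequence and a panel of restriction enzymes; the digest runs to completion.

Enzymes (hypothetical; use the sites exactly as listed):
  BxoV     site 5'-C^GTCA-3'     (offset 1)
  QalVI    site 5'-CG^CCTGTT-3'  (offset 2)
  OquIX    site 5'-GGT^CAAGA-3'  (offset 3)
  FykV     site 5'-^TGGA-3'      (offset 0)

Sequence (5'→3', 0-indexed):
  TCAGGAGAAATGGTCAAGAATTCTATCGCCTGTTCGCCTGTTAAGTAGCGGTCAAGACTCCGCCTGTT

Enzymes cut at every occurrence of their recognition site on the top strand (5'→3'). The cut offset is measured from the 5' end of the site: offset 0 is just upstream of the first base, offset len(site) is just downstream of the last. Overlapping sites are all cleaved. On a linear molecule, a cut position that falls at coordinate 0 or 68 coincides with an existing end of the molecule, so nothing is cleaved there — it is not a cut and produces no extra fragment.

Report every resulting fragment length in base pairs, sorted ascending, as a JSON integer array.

[6,8,10,14,14,16]

Site scan:
  BxoV (CGTCA, off=1): no sites
  QalVI CGCCTGTT/2: at [26, 34, 60] ⇒ [28, 36, 62]
  OquIX GGTCAAGA/3: at [11, 49] ⇒ [14, 52]
  FykV (TGGA, off=0): no sites

Pooled cuts: [14, 28, 36, 52, 62]

Fragment lengths:
  [0,14): 14 bp
  [14,28): 14 bp
  [28,36): 8 bp
  [36,52): 16 bp
  [52,62): 10 bp
  [62,68): 6 bp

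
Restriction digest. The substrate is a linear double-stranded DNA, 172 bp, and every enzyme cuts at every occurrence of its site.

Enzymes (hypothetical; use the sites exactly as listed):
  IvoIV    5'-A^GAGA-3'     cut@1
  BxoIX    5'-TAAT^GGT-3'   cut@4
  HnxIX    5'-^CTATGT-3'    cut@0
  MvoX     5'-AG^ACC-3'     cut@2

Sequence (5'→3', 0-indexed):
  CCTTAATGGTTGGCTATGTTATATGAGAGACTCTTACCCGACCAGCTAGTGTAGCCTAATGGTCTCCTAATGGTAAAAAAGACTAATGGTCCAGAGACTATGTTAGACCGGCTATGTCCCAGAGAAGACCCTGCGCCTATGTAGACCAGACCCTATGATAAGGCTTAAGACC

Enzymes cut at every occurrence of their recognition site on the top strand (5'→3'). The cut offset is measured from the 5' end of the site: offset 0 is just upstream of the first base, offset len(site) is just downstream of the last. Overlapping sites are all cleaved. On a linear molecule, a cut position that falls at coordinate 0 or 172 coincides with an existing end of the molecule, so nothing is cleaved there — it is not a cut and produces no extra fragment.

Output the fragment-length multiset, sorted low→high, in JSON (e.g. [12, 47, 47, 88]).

[3,4,5,5,6,6,6,7,8,9,9,10,11,13,16,20,34]

Per-enzyme occurrences:
  IvoIV AGAGA/1: at [25, 92, 120] ⇒ [26, 93, 121]
  BxoIX TAATGGT/4: at [3, 56, 67, 83] ⇒ [7, 60, 71, 87]
  HnxIX CTATGT/0: at [13, 97, 111, 136] ⇒ [13, 97, 111, 136]
  MvoX AGACC/2: at [104, 125, 142, 147, 167] ⇒ [106, 127, 144, 149, 169]

All cut coordinates (distinct, sorted): [7, 13, 26, 60, 71, 87, 93, 97, 106, 111, 121, 127, 136, 144, 149, 169]

Fragment lengths:
  [0,7): 7 bp
  [7,13): 6 bp
  [13,26): 13 bp
  [26,60): 34 bp
  [60,71): 11 bp
  [71,87): 16 bp
  [87,93): 6 bp
  [93,97): 4 bp
  [97,106): 9 bp
  [106,111): 5 bp
  [111,121): 10 bp
  [121,127): 6 bp
  [127,136): 9 bp
  [136,144): 8 bp
  [144,149): 5 bp
  [149,169): 20 bp
  [169,172): 3 bp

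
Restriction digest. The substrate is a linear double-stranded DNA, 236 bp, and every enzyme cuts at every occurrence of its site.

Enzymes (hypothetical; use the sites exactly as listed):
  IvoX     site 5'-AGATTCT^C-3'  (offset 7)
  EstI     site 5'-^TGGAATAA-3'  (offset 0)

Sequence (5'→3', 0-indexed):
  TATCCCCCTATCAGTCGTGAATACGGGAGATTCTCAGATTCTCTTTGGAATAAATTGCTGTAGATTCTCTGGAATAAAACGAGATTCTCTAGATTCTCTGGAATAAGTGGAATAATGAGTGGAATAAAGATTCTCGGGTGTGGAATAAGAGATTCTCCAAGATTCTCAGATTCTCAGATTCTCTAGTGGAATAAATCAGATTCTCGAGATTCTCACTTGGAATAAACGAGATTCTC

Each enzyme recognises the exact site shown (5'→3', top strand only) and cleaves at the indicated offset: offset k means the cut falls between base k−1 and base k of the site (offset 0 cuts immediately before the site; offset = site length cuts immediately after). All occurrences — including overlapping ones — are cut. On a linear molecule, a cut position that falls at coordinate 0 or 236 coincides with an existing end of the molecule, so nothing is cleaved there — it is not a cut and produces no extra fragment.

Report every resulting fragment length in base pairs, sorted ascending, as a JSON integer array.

[1,1,1,3,4,4,6,8,8,8,9,9,9,10,12,15,16,18,18,19,23,34]

Per-enzyme occurrences:
  IvoX AGATTCTC/7: at [27, 35, 61, 81, 90, 127, 149, 159, 167, 175, 197, 206, 228] ⇒ [34, 42, 68, 88, 97, 134, 156, 166, 174, 182, 204, 213, 235]
  EstI TGGAATAA/0: at [45, 69, 98, 107, 119, 140, 186, 217] ⇒ [45, 69, 98, 107, 119, 140, 186, 217]

All cut coordinates (distinct, sorted): [34, 42, 45, 68, 69, 88, 97, 98, 107, 119, 134, 140, 156, 166, 174, 182, 186, 204, 213, 217, 235]

Fragment lengths:
  [0,34): 34 bp
  [34,42): 8 bp
  [42,45): 3 bp
  [45,68): 23 bp
  [68,69): 1 bp
  [69,88): 19 bp
  [88,97): 9 bp
  [97,98): 1 bp
  [98,107): 9 bp
  [107,119): 12 bp
  [119,134): 15 bp
  [134,140): 6 bp
  [140,156): 16 bp
  [156,166): 10 bp
  [166,174): 8 bp
  [174,182): 8 bp
  [182,186): 4 bp
  [186,204): 18 bp
  [204,213): 9 bp
  [213,217): 4 bp
  [217,235): 18 bp
  [235,236): 1 bp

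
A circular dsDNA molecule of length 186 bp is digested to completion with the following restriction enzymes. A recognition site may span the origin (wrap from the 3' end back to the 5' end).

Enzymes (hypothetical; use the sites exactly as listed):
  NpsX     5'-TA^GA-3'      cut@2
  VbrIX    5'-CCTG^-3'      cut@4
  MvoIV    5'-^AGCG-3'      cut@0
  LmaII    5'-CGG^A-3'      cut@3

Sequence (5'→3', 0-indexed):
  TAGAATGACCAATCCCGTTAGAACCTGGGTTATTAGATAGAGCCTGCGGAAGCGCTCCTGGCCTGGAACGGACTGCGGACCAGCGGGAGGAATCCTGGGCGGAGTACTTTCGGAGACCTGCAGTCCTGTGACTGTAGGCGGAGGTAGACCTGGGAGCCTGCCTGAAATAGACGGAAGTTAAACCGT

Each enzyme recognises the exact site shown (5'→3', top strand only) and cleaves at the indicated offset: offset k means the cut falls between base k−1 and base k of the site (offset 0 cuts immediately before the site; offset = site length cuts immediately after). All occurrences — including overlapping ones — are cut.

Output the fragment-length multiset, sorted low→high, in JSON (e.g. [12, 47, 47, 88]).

Scan for sites:
  NpsX TAGA/2: at [0, 18, 33, 37, 144, 167] ⇒ [2, 20, 35, 39, 146, 169]
  VbrIX CCTG/4: at [23, 42, 56, 61, 93, 116, 124, 148, 156, 160] ⇒ [27, 46, 60, 65, 97, 120, 128, 152, 160, 164]
  MvoIV AGCG/0: at [50, 81] ⇒ [50, 81]
  LmaII CGGA/3: at [46, 68, 75, 99, 110, 138, 171] ⇒ [49, 71, 78, 102, 113, 141, 174]

Pooled cuts: [2, 20, 27, 35, 39, 46, 49, 50, 60, 65, 71, 78, 81, 97, 102, 113, 120, 128, 141, 146, 152, 160, 164, 169, 174]

Fragments:
  2→20: 18 bp
  20→27: 7 bp
  27→35: 8 bp
  35→39: 4 bp
  39→46: 7 bp
  46→49: 3 bp
  49→50: 1 bp
  50→60: 10 bp
  60→65: 5 bp
  65→71: 6 bp
  71→78: 7 bp
  78→81: 3 bp
  81→97: 16 bp
  97→102: 5 bp
  102→113: 11 bp
  113→120: 7 bp
  120→128: 8 bp
  128→141: 13 bp
  141→146: 5 bp
  146→152: 6 bp
  152→160: 8 bp
  160→164: 4 bp
  164→169: 5 bp
  169→174: 5 bp
  174→2 (wrap): 186-174+2 = 14 bp

[1,3,3,4,4,5,5,5,5,5,6,6,7,7,7,7,8,8,8,10,11,13,14,16,18]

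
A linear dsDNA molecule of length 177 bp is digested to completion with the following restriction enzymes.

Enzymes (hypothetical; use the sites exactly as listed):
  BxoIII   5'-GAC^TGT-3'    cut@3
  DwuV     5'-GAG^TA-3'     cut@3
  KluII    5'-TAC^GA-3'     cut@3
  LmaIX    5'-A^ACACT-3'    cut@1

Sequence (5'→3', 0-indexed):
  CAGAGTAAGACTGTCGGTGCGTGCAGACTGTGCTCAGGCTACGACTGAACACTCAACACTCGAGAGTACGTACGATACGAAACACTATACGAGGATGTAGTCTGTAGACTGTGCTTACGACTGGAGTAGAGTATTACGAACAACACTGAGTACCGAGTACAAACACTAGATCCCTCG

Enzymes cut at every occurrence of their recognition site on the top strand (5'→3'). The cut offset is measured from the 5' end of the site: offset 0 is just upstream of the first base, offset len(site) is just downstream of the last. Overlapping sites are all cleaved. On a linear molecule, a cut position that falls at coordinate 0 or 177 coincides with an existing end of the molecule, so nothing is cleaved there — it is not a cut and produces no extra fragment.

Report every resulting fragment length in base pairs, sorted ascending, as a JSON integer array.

[3,5,5,5,5,5,6,6,6,7,7,7,8,8,9,9,11,14,15,17,19]

Site scan:
  BxoIII GACTGT/3: at [8, 25, 106] ⇒ [11, 28, 109]
  DwuV GAGTA/3: at [2, 63, 123, 128, 147, 154] ⇒ [5, 66, 126, 131, 150, 157]
  KluII TACGA/3: at [39, 70, 75, 87, 115, 134] ⇒ [42, 73, 78, 90, 118, 137]
  LmaIX AACACT/1: at [47, 54, 80, 141, 161] ⇒ [48, 55, 81, 142, 162]

All cut coordinates (distinct, sorted): [5, 11, 28, 42, 48, 55, 66, 73, 78, 81, 90, 109, 118, 126, 131, 137, 142, 150, 157, 162]

Fragment lengths:
  [0,5): 5 bp
  [5,11): 6 bp
  [11,28): 17 bp
  [28,42): 14 bp
  [42,48): 6 bp
  [48,55): 7 bp
  [55,66): 11 bp
  [66,73): 7 bp
  [73,78): 5 bp
  [78,81): 3 bp
  [81,90): 9 bp
  [90,109): 19 bp
  [109,118): 9 bp
  [118,126): 8 bp
  [126,131): 5 bp
  [131,137): 6 bp
  [137,142): 5 bp
  [142,150): 8 bp
  [150,157): 7 bp
  [157,162): 5 bp
  [162,177): 15 bp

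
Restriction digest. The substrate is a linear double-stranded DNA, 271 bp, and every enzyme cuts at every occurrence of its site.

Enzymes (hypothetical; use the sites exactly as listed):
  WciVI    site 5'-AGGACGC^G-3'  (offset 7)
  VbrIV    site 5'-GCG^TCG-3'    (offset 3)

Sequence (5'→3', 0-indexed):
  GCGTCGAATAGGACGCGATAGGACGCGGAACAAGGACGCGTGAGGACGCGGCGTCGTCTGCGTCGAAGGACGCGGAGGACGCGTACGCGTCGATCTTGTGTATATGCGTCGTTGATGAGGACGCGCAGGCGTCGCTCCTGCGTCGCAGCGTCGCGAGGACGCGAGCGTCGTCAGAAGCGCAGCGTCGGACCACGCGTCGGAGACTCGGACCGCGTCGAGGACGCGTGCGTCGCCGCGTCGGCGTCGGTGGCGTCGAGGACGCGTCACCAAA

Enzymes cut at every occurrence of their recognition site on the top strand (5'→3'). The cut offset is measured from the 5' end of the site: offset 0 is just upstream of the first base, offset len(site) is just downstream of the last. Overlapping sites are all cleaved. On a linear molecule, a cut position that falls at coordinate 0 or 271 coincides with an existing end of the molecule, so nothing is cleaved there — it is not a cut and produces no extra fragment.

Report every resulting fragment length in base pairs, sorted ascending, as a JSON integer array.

Site scan:
  WciVI (AGGACGCG, off=7): starts [9, 19, 32, 42, 66, 75, 117, 155, 217, 255] → cuts [16, 26, 39, 49, 73, 82, 124, 162, 224, 262]
  VbrIV (GCGTCG, off=3): starts [0, 50, 59, 86, 105, 128, 139, 147, 164, 181, 193, 211, 226, 234, 240, 249] → cuts [3, 53, 62, 89, 108, 131, 142, 150, 167, 184, 196, 214, 229, 237, 243, 252]

Pooled cuts: [3, 16, 26, 39, 49, 53, 62, 73, 82, 89, 108, 124, 131, 142, 150, 162, 167, 184, 196, 214, 224, 229, 237, 243, 252, 262]

Fragments:
  [0,3): 3 bp
  [3,16): 13 bp
  [16,26): 10 bp
  [26,39): 13 bp
  [39,49): 10 bp
  [49,53): 4 bp
  [53,62): 9 bp
  [62,73): 11 bp
  [73,82): 9 bp
  [82,89): 7 bp
  [89,108): 19 bp
  [108,124): 16 bp
  [124,131): 7 bp
  [131,142): 11 bp
  [142,150): 8 bp
  [150,162): 12 bp
  [162,167): 5 bp
  [167,184): 17 bp
  [184,196): 12 bp
  [196,214): 18 bp
  [214,224): 10 bp
  [224,229): 5 bp
  [229,237): 8 bp
  [237,243): 6 bp
  [243,252): 9 bp
  [252,262): 10 bp
  [262,271): 9 bp

[3,4,5,5,6,7,7,8,8,9,9,9,9,10,10,10,10,11,11,12,12,13,13,16,17,18,19]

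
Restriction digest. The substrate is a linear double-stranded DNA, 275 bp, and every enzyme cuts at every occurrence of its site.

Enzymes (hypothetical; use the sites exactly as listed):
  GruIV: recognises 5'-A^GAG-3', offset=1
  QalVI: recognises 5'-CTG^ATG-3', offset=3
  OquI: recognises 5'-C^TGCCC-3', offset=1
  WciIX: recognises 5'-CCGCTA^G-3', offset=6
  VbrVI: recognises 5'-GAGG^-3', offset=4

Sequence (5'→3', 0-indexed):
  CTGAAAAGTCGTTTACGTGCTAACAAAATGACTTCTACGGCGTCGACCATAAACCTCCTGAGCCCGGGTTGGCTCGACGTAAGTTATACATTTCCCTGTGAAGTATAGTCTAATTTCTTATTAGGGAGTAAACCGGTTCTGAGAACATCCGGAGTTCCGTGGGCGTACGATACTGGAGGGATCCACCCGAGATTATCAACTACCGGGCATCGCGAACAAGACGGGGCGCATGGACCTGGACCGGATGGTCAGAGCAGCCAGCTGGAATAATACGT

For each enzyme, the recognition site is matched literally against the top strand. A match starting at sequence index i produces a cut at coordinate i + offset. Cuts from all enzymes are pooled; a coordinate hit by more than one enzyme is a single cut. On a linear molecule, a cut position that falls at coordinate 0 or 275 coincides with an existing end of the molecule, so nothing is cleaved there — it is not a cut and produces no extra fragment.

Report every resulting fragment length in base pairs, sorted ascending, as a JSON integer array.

Site scan:
  GruIV (AGAG, off=1): starts [250] → cuts [251]
  QalVI (CTGATG, off=3): no sites
  OquI (CTGCCC, off=1): no sites
  WciIX (CCGCTAG, off=6): no sites
  VbrVI (GAGG, off=4): starts [175] → cuts [179]

Pooled cuts: [179, 251]

Fragments:
  [0,179): 179 bp
  [179,251): 72 bp
  [251,275): 24 bp

[24,72,179]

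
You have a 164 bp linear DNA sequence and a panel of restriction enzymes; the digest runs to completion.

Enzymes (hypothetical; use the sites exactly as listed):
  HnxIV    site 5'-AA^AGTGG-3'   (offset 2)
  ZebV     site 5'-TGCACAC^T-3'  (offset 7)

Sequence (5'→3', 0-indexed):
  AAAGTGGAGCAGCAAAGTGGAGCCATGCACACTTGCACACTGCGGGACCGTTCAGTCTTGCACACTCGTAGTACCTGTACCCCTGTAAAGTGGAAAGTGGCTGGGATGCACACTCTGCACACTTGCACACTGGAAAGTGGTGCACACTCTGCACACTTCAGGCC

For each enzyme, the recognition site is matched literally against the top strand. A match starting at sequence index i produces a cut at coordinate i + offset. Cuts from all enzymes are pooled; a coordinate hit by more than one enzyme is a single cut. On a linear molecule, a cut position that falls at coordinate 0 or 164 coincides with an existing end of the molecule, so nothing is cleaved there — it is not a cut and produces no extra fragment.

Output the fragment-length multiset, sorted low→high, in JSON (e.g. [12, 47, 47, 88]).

Scan for sites:
  HnxIV (AAAGTGG, off=2): starts [0, 13, 86, 93, 133] → cuts [2, 15, 88, 95, 135]
  ZebV (TGCACACT, off=7): starts [25, 33, 58, 106, 115, 123, 140, 149] → cuts [32, 40, 65, 113, 122, 130, 147, 156]

Pooled cuts: [2, 15, 32, 40, 65, 88, 95, 113, 122, 130, 135, 147, 156]

Fragments:
  [0,2): 2 bp
  [2,15): 13 bp
  [15,32): 17 bp
  [32,40): 8 bp
  [40,65): 25 bp
  [65,88): 23 bp
  [88,95): 7 bp
  [95,113): 18 bp
  [113,122): 9 bp
  [122,130): 8 bp
  [130,135): 5 bp
  [135,147): 12 bp
  [147,156): 9 bp
  [156,164): 8 bp

[2,5,7,8,8,8,9,9,12,13,17,18,23,25]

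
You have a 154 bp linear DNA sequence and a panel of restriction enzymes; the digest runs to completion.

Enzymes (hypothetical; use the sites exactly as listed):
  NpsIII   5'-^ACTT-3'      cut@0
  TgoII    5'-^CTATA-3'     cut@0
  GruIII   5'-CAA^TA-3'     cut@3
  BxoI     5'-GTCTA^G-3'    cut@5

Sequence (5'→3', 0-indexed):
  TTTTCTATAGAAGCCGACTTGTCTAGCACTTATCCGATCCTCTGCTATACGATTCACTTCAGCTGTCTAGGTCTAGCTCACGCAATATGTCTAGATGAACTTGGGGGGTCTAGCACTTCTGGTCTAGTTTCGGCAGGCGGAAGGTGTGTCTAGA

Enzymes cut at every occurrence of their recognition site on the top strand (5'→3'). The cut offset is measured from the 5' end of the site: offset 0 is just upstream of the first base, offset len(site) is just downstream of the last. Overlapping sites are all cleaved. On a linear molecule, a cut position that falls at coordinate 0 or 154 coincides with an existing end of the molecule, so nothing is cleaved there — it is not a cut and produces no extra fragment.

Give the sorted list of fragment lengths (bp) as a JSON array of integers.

Per-enzyme occurrences:
  NpsIII (ACTT, off=0): starts [16, 27, 55, 98, 114] → cuts [16, 27, 55, 98, 114]
  TgoII (CTATA, off=0): starts [4, 44] → cuts [4, 44]
  GruIII (CAATA, off=3): starts [82] → cuts [85]
  BxoI (GTCTAG, off=5): starts [20, 64, 70, 88, 107, 121, 147] → cuts [25, 69, 75, 93, 112, 126, 152]

Pooled cuts: [4, 16, 25, 27, 44, 55, 69, 75, 85, 93, 98, 112, 114, 126, 152]

Fragments:
  [0,4): 4 bp
  [4,16): 12 bp
  [16,25): 9 bp
  [25,27): 2 bp
  [27,44): 17 bp
  [44,55): 11 bp
  [55,69): 14 bp
  [69,75): 6 bp
  [75,85): 10 bp
  [85,93): 8 bp
  [93,98): 5 bp
  [98,112): 14 bp
  [112,114): 2 bp
  [114,126): 12 bp
  [126,152): 26 bp
  [152,154): 2 bp

[2,2,2,4,5,6,8,9,10,11,12,12,14,14,17,26]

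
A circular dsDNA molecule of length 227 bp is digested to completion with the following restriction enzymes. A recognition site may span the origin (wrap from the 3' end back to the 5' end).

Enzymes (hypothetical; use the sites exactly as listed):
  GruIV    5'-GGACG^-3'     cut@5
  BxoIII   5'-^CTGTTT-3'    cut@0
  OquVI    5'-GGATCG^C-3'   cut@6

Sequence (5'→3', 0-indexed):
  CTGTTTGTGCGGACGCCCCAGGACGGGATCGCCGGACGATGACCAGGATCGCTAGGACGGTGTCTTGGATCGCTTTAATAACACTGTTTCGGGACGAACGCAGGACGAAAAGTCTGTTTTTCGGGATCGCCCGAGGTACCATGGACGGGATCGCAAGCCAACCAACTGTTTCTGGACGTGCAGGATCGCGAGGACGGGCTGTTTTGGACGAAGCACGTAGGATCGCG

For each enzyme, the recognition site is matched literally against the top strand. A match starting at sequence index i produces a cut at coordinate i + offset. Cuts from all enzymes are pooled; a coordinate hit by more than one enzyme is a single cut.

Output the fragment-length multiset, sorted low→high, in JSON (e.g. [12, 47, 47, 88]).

Site scan:
  GruIV GGACG/5: at [10, 20, 33, 54, 91, 102, 142, 173, 191, 205] ⇒ [15, 25, 38, 59, 96, 107, 147, 178, 196, 210]
  BxoIII CTGTTT/0: at [0, 83, 113, 165, 198] ⇒ [0, 83, 113, 165, 198]
  OquVI GGATCGC/6: at [25, 45, 66, 123, 147, 182, 219] ⇒ [31, 51, 72, 129, 153, 188, 225]

All cut coordinates (distinct, sorted): [0, 15, 25, 31, 38, 51, 59, 72, 83, 96, 107, 113, 129, 147, 153, 165, 178, 188, 196, 198, 210, 225]

Fragment lengths:
  0→15: 15 bp
  15→25: 10 bp
  25→31: 6 bp
  31→38: 7 bp
  38→51: 13 bp
  51→59: 8 bp
  59→72: 13 bp
  72→83: 11 bp
  83→96: 13 bp
  96→107: 11 bp
  107→113: 6 bp
  113→129: 16 bp
  129→147: 18 bp
  147→153: 6 bp
  153→165: 12 bp
  165→178: 13 bp
  178→188: 10 bp
  188→196: 8 bp
  196→198: 2 bp
  198→210: 12 bp
  210→225: 15 bp
  225→0 (wrap): 227-225+0 = 2 bp

[2,2,6,6,6,7,8,8,10,10,11,11,12,12,13,13,13,13,15,15,16,18]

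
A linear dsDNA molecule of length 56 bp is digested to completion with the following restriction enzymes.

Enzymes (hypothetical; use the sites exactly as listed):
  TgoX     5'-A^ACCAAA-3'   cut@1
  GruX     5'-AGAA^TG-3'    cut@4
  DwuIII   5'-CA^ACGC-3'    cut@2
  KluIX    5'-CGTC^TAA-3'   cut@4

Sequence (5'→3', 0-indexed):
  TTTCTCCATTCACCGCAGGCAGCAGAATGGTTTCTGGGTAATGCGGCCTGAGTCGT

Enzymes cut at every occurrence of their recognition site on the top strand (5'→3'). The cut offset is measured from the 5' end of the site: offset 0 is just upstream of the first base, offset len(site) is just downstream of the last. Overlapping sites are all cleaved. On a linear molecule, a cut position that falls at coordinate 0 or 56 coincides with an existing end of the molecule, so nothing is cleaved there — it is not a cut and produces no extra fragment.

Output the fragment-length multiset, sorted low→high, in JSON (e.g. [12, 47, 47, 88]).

Site scan:
  TgoX (AACCAAA, off=1): no sites
  GruX (AGAATG, off=4): starts [23] → cuts [27]
  DwuIII (CAACGC, off=2): no sites
  KluIX (CGTCTAA, off=4): no sites

All cut coordinates (distinct, sorted): [27]

Fragment lengths:
  [0,27): 27 bp
  [27,56): 29 bp

[27,29]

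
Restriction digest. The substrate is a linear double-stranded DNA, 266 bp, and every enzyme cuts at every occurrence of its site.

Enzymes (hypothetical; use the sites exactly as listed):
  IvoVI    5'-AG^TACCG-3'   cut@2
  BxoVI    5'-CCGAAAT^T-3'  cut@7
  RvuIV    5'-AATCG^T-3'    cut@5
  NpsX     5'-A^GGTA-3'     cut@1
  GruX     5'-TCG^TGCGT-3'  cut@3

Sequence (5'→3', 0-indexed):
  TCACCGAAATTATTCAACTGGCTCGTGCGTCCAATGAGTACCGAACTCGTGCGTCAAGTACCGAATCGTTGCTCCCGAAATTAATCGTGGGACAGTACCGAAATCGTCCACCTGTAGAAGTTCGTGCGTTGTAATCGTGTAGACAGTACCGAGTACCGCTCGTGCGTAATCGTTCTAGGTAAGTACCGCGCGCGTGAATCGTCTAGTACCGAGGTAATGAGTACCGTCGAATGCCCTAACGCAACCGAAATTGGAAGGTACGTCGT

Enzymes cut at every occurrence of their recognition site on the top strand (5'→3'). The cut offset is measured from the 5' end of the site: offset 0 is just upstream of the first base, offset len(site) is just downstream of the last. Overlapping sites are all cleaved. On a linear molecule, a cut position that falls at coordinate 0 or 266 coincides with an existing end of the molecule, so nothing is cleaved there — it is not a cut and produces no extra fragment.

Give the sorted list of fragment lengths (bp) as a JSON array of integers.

[5,5,5,6,6,6,7,8,9,9,9,9,10,10,10,10,11,11,13,13,13,15,18,18,30]

Site scan:
  IvoVI AGTACCG/2: at [36, 56, 93, 144, 151, 181, 204, 219] ⇒ [38, 58, 95, 146, 153, 183, 206, 221]
  BxoVI CCGAAATT/7: at [3, 74, 244] ⇒ [10, 81, 251]
  RvuIV AATCGT/5: at [63, 82, 101, 132, 167, 196] ⇒ [68, 87, 106, 137, 172, 201]
  NpsX AGGTA/1: at [176, 211, 255] ⇒ [177, 212, 256]
  GruX TCGTGCGT/3: at [22, 46, 121, 159] ⇒ [25, 49, 124, 162]

Pooled cuts: [10, 25, 38, 49, 58, 68, 81, 87, 95, 106, 124, 137, 146, 153, 162, 172, 177, 183, 201, 206, 212, 221, 251, 256]

Fragments:
  [0,10): 10 bp
  [10,25): 15 bp
  [25,38): 13 bp
  [38,49): 11 bp
  [49,58): 9 bp
  [58,68): 10 bp
  [68,81): 13 bp
  [81,87): 6 bp
  [87,95): 8 bp
  [95,106): 11 bp
  [106,124): 18 bp
  [124,137): 13 bp
  [137,146): 9 bp
  [146,153): 7 bp
  [153,162): 9 bp
  [162,172): 10 bp
  [172,177): 5 bp
  [177,183): 6 bp
  [183,201): 18 bp
  [201,206): 5 bp
  [206,212): 6 bp
  [212,221): 9 bp
  [221,251): 30 bp
  [251,256): 5 bp
  [256,266): 10 bp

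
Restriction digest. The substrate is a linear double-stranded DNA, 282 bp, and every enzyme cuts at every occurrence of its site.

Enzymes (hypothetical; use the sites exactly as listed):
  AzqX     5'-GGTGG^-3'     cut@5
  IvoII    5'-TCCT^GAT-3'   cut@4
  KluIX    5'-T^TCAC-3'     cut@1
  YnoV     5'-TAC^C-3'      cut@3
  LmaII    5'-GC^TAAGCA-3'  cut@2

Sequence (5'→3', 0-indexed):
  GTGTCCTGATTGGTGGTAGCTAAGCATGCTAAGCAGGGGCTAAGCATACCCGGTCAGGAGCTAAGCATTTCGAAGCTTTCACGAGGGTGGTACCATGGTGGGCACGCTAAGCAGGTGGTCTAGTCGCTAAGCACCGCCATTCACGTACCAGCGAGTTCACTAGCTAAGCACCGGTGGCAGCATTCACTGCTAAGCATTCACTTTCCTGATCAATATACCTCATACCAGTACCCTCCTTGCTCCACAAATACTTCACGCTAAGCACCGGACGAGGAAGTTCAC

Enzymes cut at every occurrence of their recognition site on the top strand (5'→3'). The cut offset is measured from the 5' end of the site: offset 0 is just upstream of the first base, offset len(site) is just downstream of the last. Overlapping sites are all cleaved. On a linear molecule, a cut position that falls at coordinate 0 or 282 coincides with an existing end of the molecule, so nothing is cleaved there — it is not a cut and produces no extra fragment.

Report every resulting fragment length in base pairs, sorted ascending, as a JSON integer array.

Per-enzyme occurrences:
  AzqX GGTGG/5: at [11, 85, 96, 113, 172] ⇒ [16, 90, 101, 118, 177]
  IvoII TCCTGAT/4: at [3, 203] ⇒ [7, 207]
  KluIX TTCAC/1: at [77, 139, 155, 182, 196, 251, 277] ⇒ [78, 140, 156, 183, 197, 252, 278]
  YnoV TACC/3: at [46, 90, 145, 215, 222, 228] ⇒ [49, 93, 148, 218, 225, 231]
  LmaII GCTAAGCA/2: at [18, 27, 38, 59, 105, 125, 162, 188, 256] ⇒ [20, 29, 40, 61, 107, 127, 164, 190, 258]

All cut coordinates (distinct, sorted): [7, 16, 20, 29, 40, 49, 61, 78, 90, 93, 101, 107, 118, 127, 140, 148, 156, 164, 177, 183, 190, 197, 207, 218, 225, 231, 252, 258, 278]

Fragment lengths:
  [0,7): 7 bp
  [7,16): 9 bp
  [16,20): 4 bp
  [20,29): 9 bp
  [29,40): 11 bp
  [40,49): 9 bp
  [49,61): 12 bp
  [61,78): 17 bp
  [78,90): 12 bp
  [90,93): 3 bp
  [93,101): 8 bp
  [101,107): 6 bp
  [107,118): 11 bp
  [118,127): 9 bp
  [127,140): 13 bp
  [140,148): 8 bp
  [148,156): 8 bp
  [156,164): 8 bp
  [164,177): 13 bp
  [177,183): 6 bp
  [183,190): 7 bp
  [190,197): 7 bp
  [197,207): 10 bp
  [207,218): 11 bp
  [218,225): 7 bp
  [225,231): 6 bp
  [231,252): 21 bp
  [252,258): 6 bp
  [258,278): 20 bp
  [278,282): 4 bp

[3,4,4,6,6,6,6,7,7,7,7,8,8,8,8,9,9,9,9,10,11,11,11,12,12,13,13,17,20,21]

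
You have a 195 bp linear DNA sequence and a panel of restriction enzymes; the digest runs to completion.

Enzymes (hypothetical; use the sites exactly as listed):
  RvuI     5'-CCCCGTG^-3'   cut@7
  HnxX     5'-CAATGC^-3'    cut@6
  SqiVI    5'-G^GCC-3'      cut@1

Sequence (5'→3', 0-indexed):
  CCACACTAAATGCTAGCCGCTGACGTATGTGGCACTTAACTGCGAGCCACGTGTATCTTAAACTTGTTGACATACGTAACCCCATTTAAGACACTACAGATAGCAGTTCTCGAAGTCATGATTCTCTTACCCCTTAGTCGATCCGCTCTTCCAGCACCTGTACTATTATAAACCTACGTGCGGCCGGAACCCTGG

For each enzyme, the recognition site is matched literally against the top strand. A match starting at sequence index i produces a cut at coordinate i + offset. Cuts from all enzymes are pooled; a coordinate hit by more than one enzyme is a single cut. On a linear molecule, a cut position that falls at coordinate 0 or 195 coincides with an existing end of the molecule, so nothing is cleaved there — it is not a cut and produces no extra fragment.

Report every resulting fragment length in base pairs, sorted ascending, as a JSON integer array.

Site scan:
  RvuI (CCCCGTG, off=7): no sites
  HnxX (CAATGC, off=6): no sites
  SqiVI (GGCC, off=1): starts [181] → cuts [182]

All cut coordinates (distinct, sorted): [182]

Fragments:
  [0,182): 182 bp
  [182,195): 13 bp

[13,182]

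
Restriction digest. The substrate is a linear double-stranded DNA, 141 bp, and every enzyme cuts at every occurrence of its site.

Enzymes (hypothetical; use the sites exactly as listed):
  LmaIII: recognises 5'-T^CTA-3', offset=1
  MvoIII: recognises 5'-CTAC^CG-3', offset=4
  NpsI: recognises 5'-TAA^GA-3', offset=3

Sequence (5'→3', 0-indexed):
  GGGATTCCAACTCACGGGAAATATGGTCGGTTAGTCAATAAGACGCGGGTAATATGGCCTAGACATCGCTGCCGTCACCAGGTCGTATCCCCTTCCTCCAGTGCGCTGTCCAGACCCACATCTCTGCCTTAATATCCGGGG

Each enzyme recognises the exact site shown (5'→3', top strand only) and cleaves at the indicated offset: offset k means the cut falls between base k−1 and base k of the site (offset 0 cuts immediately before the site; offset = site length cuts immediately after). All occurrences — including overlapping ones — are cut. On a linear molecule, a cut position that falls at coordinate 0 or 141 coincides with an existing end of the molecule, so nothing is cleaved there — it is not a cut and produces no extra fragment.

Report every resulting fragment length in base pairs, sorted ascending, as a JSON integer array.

[41,100]

Per-enzyme occurrences:
  LmaIII (TCTA, off=1): no sites
  MvoIII (CTACCG, off=4): no sites
  NpsI (TAAGA, off=3): starts [38] → cuts [41]

All cut coordinates (distinct, sorted): [41]

Fragment lengths:
  [0,41): 41 bp
  [41,141): 100 bp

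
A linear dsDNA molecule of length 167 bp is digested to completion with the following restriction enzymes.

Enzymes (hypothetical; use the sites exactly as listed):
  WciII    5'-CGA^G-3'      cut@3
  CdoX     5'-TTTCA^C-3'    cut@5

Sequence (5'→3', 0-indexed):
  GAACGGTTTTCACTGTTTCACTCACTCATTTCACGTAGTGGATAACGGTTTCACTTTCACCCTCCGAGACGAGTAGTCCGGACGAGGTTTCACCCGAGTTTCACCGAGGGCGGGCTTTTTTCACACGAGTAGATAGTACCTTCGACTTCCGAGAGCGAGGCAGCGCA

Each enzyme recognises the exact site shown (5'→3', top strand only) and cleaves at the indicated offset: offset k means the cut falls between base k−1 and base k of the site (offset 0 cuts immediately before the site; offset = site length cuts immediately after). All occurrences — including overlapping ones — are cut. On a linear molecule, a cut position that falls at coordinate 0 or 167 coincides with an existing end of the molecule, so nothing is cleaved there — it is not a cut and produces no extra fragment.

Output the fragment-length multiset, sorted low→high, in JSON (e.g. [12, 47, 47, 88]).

Per-enzyme occurrences:
  WciII (CGAG, off=3): starts [64, 69, 82, 94, 104, 125, 149, 155] → cuts [67, 72, 85, 97, 107, 128, 152, 158]
  CdoX (TTTCAC, off=5): starts [7, 15, 28, 48, 54, 87, 98, 118] → cuts [12, 20, 33, 53, 59, 92, 103, 123]

Pooled cuts: [12, 20, 33, 53, 59, 67, 72, 85, 92, 97, 103, 107, 123, 128, 152, 158]

Fragment lengths:
  [0,12): 12 bp
  [12,20): 8 bp
  [20,33): 13 bp
  [33,53): 20 bp
  [53,59): 6 bp
  [59,67): 8 bp
  [67,72): 5 bp
  [72,85): 13 bp
  [85,92): 7 bp
  [92,97): 5 bp
  [97,103): 6 bp
  [103,107): 4 bp
  [107,123): 16 bp
  [123,128): 5 bp
  [128,152): 24 bp
  [152,158): 6 bp
  [158,167): 9 bp

[4,5,5,5,6,6,6,7,8,8,9,12,13,13,16,20,24]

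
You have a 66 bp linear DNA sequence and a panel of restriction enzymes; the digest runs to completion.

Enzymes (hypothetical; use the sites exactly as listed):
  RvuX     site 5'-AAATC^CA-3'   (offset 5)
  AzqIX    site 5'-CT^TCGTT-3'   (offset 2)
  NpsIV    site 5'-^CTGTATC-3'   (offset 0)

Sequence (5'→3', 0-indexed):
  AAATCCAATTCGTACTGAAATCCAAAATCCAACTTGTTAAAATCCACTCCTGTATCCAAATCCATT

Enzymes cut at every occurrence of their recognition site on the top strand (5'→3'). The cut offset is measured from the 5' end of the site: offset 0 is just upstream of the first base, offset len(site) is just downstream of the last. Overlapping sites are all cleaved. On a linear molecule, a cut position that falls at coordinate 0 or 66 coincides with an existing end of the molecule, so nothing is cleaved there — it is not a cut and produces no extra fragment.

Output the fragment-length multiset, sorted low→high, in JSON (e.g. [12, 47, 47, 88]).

Per-enzyme occurrences:
  RvuX AAATCCA/5: at [0, 17, 24, 39, 57] ⇒ [5, 22, 29, 44, 62]
  AzqIX (CTTCGTT, off=2): no sites
  NpsIV CTGTATC/0: at [49] ⇒ [49]

All cut coordinates (distinct, sorted): [5, 22, 29, 44, 49, 62]

Fragment lengths:
  [0,5): 5 bp
  [5,22): 17 bp
  [22,29): 7 bp
  [29,44): 15 bp
  [44,49): 5 bp
  [49,62): 13 bp
  [62,66): 4 bp

[4,5,5,7,13,15,17]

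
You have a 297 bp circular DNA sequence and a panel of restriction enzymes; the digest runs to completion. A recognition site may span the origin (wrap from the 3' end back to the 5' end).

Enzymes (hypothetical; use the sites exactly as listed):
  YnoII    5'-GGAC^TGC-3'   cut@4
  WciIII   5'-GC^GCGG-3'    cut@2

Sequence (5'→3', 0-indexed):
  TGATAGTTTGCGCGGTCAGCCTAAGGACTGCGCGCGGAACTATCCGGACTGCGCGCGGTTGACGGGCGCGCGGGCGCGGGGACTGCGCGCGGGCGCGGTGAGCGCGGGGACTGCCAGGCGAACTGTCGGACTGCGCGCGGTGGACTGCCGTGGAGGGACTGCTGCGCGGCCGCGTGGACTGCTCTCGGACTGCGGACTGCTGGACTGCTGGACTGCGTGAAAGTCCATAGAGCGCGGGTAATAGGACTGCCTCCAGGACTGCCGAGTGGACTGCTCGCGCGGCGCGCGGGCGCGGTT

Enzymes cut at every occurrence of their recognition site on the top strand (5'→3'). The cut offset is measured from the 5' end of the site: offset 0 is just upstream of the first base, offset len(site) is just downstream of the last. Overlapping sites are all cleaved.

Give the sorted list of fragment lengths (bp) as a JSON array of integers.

[5,5,5,5,6,6,6,6,7,7,7,8,8,8,8,9,9,11,12,12,14,14,14,15,16,17,17,20,20]

Per-enzyme occurrences:
  YnoII GGACTGC/4: at [24, 45, 79, 107, 127, 141, 155, 175, 186, 193, 201, 209, 243, 255, 267] ⇒ [28, 49, 83, 111, 131, 145, 159, 179, 190, 197, 205, 213, 247, 259, 271]
  WciIII GCGCGG/2: at [9, 31, 52, 67, 73, 86, 92, 101, 134, 163, 231, 276, 283, 289] ⇒ [11, 33, 54, 69, 75, 88, 94, 103, 136, 165, 233, 278, 285, 291]

Pooled cuts: [11, 28, 33, 49, 54, 69, 75, 83, 88, 94, 103, 111, 131, 136, 145, 159, 165, 179, 190, 197, 205, 213, 233, 247, 259, 271, 278, 285, 291]

Fragment lengths:
  11→28: 17 bp
  28→33: 5 bp
  33→49: 16 bp
  49→54: 5 bp
  54→69: 15 bp
  69→75: 6 bp
  75→83: 8 bp
  83→88: 5 bp
  88→94: 6 bp
  94→103: 9 bp
  103→111: 8 bp
  111→131: 20 bp
  131→136: 5 bp
  136→145: 9 bp
  145→159: 14 bp
  159→165: 6 bp
  165→179: 14 bp
  179→190: 11 bp
  190→197: 7 bp
  197→205: 8 bp
  205→213: 8 bp
  213→233: 20 bp
  233→247: 14 bp
  247→259: 12 bp
  259→271: 12 bp
  271→278: 7 bp
  278→285: 7 bp
  285→291: 6 bp
  291→11 (wrap): 297-291+11 = 17 bp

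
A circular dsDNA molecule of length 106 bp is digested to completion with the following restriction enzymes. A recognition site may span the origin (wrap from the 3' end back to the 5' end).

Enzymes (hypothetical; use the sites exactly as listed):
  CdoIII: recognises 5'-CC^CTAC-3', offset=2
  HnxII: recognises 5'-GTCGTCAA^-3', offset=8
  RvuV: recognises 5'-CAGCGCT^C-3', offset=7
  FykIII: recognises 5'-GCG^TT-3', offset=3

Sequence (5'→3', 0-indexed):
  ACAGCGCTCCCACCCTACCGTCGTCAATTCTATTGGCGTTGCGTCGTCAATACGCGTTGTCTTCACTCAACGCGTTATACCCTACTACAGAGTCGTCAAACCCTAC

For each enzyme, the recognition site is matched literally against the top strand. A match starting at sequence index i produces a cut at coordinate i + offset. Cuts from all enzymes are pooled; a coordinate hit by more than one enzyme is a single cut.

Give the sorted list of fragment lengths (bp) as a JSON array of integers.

[3,6,6,7,11,12,12,13,18,18]

Per-enzyme occurrences:
  CdoIII CCCTAC/2: at [12, 79, 100] ⇒ [14, 81, 102]
  HnxII GTCGTCAA/8: at [19, 42, 91] ⇒ [27, 50, 99]
  RvuV CAGCGCTC/7: at [1] ⇒ [8]
  FykIII GCGTT/3: at [35, 53, 71] ⇒ [38, 56, 74]

Pooled cuts: [8, 14, 27, 38, 50, 56, 74, 81, 99, 102]

Fragment lengths:
  8→14: 6 bp
  14→27: 13 bp
  27→38: 11 bp
  38→50: 12 bp
  50→56: 6 bp
  56→74: 18 bp
  74→81: 7 bp
  81→99: 18 bp
  99→102: 3 bp
  102→8 (wrap): 106-102+8 = 12 bp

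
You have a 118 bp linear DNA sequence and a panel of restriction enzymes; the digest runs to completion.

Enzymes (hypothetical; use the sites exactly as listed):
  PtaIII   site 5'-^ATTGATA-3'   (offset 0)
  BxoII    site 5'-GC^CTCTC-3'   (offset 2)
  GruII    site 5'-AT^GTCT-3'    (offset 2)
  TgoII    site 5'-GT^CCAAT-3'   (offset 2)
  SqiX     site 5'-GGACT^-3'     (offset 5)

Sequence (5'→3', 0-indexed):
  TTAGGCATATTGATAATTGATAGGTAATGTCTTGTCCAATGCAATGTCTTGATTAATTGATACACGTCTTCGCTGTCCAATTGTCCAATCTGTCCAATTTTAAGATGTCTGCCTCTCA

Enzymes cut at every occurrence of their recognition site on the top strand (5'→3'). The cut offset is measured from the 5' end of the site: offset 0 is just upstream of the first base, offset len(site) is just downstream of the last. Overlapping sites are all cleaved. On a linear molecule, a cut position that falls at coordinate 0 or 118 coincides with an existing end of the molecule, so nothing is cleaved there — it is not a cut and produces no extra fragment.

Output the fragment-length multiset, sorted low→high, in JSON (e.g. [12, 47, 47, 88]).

[6,6,7,7,8,8,9,10,10,13,13,21]

Scan for sites:
  PtaIII ATTGATA/0: at [8, 15, 55] ⇒ [8, 15, 55]
  BxoII GCCTCTC/2: at [110] ⇒ [112]
  GruII ATGTCT/2: at [26, 43, 104] ⇒ [28, 45, 106]
  TgoII GTCCAAT/2: at [33, 74, 82, 91] ⇒ [35, 76, 84, 93]
  SqiX (GGACT, off=5): no sites

Pooled cuts: [8, 15, 28, 35, 45, 55, 76, 84, 93, 106, 112]

Fragment lengths:
  [0,8): 8 bp
  [8,15): 7 bp
  [15,28): 13 bp
  [28,35): 7 bp
  [35,45): 10 bp
  [45,55): 10 bp
  [55,76): 21 bp
  [76,84): 8 bp
  [84,93): 9 bp
  [93,106): 13 bp
  [106,112): 6 bp
  [112,118): 6 bp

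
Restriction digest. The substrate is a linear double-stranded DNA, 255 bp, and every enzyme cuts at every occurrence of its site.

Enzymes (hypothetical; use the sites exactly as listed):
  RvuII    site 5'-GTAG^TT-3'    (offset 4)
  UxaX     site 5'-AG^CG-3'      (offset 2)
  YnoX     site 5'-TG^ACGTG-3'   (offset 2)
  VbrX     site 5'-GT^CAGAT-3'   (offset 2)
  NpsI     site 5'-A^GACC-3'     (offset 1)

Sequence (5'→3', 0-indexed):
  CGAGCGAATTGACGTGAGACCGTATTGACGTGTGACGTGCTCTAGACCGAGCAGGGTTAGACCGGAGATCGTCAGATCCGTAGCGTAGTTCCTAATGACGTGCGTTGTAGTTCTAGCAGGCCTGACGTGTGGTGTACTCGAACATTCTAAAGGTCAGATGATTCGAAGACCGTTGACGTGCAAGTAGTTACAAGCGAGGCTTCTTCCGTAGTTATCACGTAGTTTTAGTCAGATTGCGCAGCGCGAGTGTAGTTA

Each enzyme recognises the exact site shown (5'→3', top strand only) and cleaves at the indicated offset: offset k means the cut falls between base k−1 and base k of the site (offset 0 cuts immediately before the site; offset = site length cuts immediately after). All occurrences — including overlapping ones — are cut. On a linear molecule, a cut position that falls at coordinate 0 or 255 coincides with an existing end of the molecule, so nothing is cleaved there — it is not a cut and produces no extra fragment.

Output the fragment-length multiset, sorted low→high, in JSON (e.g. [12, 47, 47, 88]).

[3,4,5,6,7,7,7,7,8,9,10,10,11,11,11,12,12,13,13,13,14,15,17,30]

Per-enzyme occurrences:
  RvuII GTAGTT/4: at [84, 106, 183, 207, 218, 248] ⇒ [88, 110, 187, 211, 222, 252]
  UxaX AGCG/2: at [2, 81, 192, 239] ⇒ [4, 83, 194, 241]
  YnoX TGACGTG/2: at [9, 25, 32, 95, 122, 173] ⇒ [11, 27, 34, 97, 124, 175]
  VbrX GTCAGAT/2: at [70, 152, 227] ⇒ [72, 154, 229]
  NpsI AGACC/1: at [16, 43, 58, 166] ⇒ [17, 44, 59, 167]

Pooled cuts: [4, 11, 17, 27, 34, 44, 59, 72, 83, 88, 97, 110, 124, 154, 167, 175, 187, 194, 211, 222, 229, 241, 252]

Fragments:
  [0,4): 4 bp
  [4,11): 7 bp
  [11,17): 6 bp
  [17,27): 10 bp
  [27,34): 7 bp
  [34,44): 10 bp
  [44,59): 15 bp
  [59,72): 13 bp
  [72,83): 11 bp
  [83,88): 5 bp
  [88,97): 9 bp
  [97,110): 13 bp
  [110,124): 14 bp
  [124,154): 30 bp
  [154,167): 13 bp
  [167,175): 8 bp
  [175,187): 12 bp
  [187,194): 7 bp
  [194,211): 17 bp
  [211,222): 11 bp
  [222,229): 7 bp
  [229,241): 12 bp
  [241,252): 11 bp
  [252,255): 3 bp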